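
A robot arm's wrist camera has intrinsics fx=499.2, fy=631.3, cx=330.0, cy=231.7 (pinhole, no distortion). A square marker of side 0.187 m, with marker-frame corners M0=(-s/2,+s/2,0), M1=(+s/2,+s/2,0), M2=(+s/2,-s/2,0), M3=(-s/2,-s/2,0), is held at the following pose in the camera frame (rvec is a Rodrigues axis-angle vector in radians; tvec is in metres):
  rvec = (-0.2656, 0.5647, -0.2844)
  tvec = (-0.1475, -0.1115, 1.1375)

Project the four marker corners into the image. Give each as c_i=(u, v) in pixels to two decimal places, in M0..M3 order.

Intrinsics K: fx=499.2, fy=631.3, cx=330.0, cy=231.7
Marker side s = 0.187 m; corners in marker frame (Z=0):
  M0 = (-0.0935, +0.0935, 0)
  M1 = (+0.0935, +0.0935, 0)
  M2 = (+0.0935, -0.0935, 0)
  M3 = (-0.0935, -0.0935, 0)
rvec = (-0.2656, 0.5647, -0.2844), |rvec| = θ = 0.68579 rad = 39.293°
Rodrigues: sinθ=0.63329, 1−cosθ=0.22608; R = I + sinθ·[k]× + (1−cosθ)·[k]×²:
    [+0.80783 +0.19053 +0.55778]
    [-0.33472 +0.92721 +0.16806]
    [-0.48515 -0.32247 +0.81280]
t = (-0.1475, -0.1115, 1.1375) m
M0: Pc = R·M0+t = (-0.20522, +0.00649, +1.15271); u = 499.2·(-0.20522)/1.15271 + 330.0 = 241.1272, v = 631.3·(+0.00649)/1.15271 + 231.7 = 235.2547
M1: Pc = R·M1+t = (-0.05415, -0.05610, +1.06199); u = 499.2·(-0.05415)/1.06199 + 330.0 = 304.5443, v = 631.3·(-0.05610)/1.06199 + 231.7 = 198.3496
M2: Pc = R·M2+t = (-0.08978, -0.22949, +1.12229); u = 499.2·(-0.08978)/1.12229 + 330.0 = 290.0643, v = 631.3·(-0.22949)/1.12229 + 231.7 = 102.6089
M3: Pc = R·M3+t = (-0.24085, -0.16690, +1.21301); u = 499.2·(-0.24085)/1.21301 + 330.0 = 230.8828, v = 631.3·(-0.16690)/1.21301 + 231.7 = 144.8400

c0=(241.13, 235.25) c1=(304.54, 198.35) c2=(290.06, 102.61) c3=(230.88, 144.84)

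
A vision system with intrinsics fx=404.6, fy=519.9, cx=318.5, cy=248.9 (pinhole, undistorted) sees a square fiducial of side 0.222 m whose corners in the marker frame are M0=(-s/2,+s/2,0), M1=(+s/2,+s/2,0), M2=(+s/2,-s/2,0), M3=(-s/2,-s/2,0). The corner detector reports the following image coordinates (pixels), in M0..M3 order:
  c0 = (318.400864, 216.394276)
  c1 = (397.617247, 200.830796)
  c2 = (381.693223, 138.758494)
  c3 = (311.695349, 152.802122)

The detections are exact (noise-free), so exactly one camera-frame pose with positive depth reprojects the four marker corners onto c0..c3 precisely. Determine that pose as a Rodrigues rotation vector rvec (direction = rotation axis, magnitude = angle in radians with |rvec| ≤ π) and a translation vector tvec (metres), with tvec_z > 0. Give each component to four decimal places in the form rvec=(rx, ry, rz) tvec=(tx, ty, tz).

Intrinsics K: fx=404.6, fy=519.9, cx=318.5, cy=248.9
Marker side s = 0.222 m; corners in marker frame (Z=0):
  M0 = (-0.1110, +0.1110, 0)
  M1 = (+0.1110, +0.1110, 0)
  M2 = (+0.1110, -0.1110, 0)
  M3 = (-0.1110, -0.1110, 0)
Detected image corners:
  c0 = (318.400864, 216.394276) px
  c1 = (397.617247, 200.830796) px
  c2 = (381.693223, 138.758494) px
  c3 = (311.695349, 152.802122) px
Planar DLT: solve 8×8 A·h = b for H (H[2,2]=1):
  H  [+327.24976 -144.04972 +351.91555]
  H  [-70.26586 +184.98756 +175.28443]
  H  [-0.02141 -0.55333 +1.00000]
B = K⁻¹H; ‖b₁‖=0.835344, ‖b₂‖=0.835344; λ = 2/(‖b₁‖+‖b₂‖) = 1.197112, sign → tz>0 ⇒ λ=+1.197112
r₁ = λ·B[:,0] = (+0.98843,-0.14952,-0.02563); r₂ = λ·B[:,1] = (+0.09523,+0.74307,-0.66240)
r₃ = r₁×r₂ = (+0.11809,+0.65229,+0.74871); SVD([r₁ r₂ r₃]) → R = UVᵀ:
  R  [+0.98843 +0.09523 +0.11809]
  R  [-0.14952 +0.74307 +0.65229]
  R  [-0.02563 -0.66240 +0.74871]
t = (+0.09887, -0.16951, +1.19711) m
tr R = 2.480207; θ = arccos((tr R − 1)/2) = 0.737572 rad = 42.260°
axis k = ((R−Rᵀ)₃₂, (R−Rᵀ)₁₃, (R−Rᵀ)₂₁) / (2 sinθ) = (-0.977480, +0.106853, -0.181977)
rvec = θ·k = (-0.720962, +0.078812, -0.134221)

rvec=(-0.7210, 0.0788, -0.1342) tvec=(0.0989, -0.1695, 1.1971)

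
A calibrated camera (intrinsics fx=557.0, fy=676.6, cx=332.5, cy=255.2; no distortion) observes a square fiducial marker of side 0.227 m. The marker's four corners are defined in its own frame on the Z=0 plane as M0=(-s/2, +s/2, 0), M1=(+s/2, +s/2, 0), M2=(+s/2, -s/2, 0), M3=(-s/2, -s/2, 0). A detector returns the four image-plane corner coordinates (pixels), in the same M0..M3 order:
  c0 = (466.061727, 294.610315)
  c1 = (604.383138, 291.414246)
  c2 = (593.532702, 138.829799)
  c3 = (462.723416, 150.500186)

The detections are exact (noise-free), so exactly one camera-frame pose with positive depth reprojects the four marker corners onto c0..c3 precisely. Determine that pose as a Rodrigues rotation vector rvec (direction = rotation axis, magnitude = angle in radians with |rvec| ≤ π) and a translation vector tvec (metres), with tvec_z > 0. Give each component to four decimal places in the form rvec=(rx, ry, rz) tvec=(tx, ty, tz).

rvec=(-0.2353, 0.2680, -0.0037) tvec=(0.3520, -0.0562, 0.9950)

Intrinsics K: fx=557.0, fy=676.6, cx=332.5, cy=255.2
Marker side s = 0.227 m; corners in marker frame (Z=0):
  M0 = (-0.1135, +0.1135, 0)
  M1 = (+0.1135, +0.1135, 0)
  M2 = (+0.1135, -0.1135, 0)
  M3 = (-0.1135, -0.1135, 0)
Detected image corners:
  c0 = (466.061727, 294.610315) px
  c1 = (604.383138, 291.414246) px
  c2 = (593.532702, 138.829799) px
  c3 = (462.723416, 150.500186) px
Planar DLT: solve 8×8 A·h = b for H (H[2,2]=1):
  H  [+452.38447 -92.61448 +529.57128]
  H  [-90.85260 +602.17401 +216.99617]
  H  [-0.26328 -0.23205 +1.00000]
B = K⁻¹H; ‖b₁‖=1.005070, ‖b₂‖=1.005070; λ = 2/(‖b₁‖+‖b₂‖) = 0.994955, sign → tz>0 ⇒ λ=+0.994955
r₁ = λ·B[:,0] = (+0.96445,-0.03480,-0.26195); r₂ = λ·B[:,1] = (-0.02761,+0.97259,-0.23087)
r₃ = r₁×r₂ = (+0.26280,+0.22990,+0.93706); SVD([r₁ r₂ r₃]) → R = UVᵀ:
  R  [+0.96445 -0.02761 +0.26280]
  R  [-0.03480 +0.97259 +0.22990]
  R  [-0.26195 -0.23087 +0.93706]
t = (+0.35202, -0.05618, +0.99496) m
tr R = 2.874104; θ = arccos((tr R − 1)/2) = 0.356706 rad = 20.438°
axis k = ((R−Rᵀ)₃₂, (R−Rᵀ)₁₃, (R−Rᵀ)₂₁) / (2 sinθ) = (-0.659779, +0.751389, -0.010286)
rvec = θ·k = (-0.235347, +0.268025, -0.003669)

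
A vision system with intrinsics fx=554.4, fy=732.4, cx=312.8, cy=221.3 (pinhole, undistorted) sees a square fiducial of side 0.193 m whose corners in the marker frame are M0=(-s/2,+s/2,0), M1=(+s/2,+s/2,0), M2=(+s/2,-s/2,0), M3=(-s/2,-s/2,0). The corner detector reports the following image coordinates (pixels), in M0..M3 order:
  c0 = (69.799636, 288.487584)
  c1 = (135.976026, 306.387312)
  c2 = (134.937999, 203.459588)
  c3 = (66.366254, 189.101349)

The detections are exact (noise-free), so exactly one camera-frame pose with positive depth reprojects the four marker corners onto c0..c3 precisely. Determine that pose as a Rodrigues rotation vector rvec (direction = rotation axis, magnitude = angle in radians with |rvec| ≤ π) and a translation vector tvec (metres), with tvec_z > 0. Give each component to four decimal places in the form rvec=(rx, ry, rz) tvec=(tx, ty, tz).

Intrinsics K: fx=554.4, fy=732.4, cx=312.8, cy=221.3
Marker side s = 0.193 m; corners in marker frame (Z=0):
  M0 = (-0.0965, +0.0965, 0)
  M1 = (+0.0965, +0.0965, 0)
  M2 = (+0.0965, -0.0965, 0)
  M3 = (-0.0965, -0.0965, 0)
Detected image corners:
  c0 = (69.799636, 288.487584) px
  c1 = (135.976026, 306.387312) px
  c2 = (134.937999, 203.459588) px
  c3 = (66.366254, 189.101349) px
Planar DLT: solve 8×8 A·h = b for H (H[2,2]=1):
  H  [+327.40976 +31.17376 +101.10179]
  H  [+31.43199 +571.15214 +247.62749]
  H  [-0.21189 +0.19124 +1.00000]
B = K⁻¹H; ‖b₁‖=0.748733, ‖b₂‖=0.748733; λ = 2/(‖b₁‖+‖b₂‖) = 1.335589, sign → tz>0 ⇒ λ=+1.335589
r₁ = λ·B[:,0] = (+0.94843,+0.14283,-0.28300); r₂ = λ·B[:,1] = (-0.06901,+0.96436,+0.25542)
r₃ = r₁×r₂ = (+0.30940,-0.22272,+0.92448); SVD([r₁ r₂ r₃]) → R = UVᵀ:
  R  [+0.94843 -0.06901 +0.30940]
  R  [+0.14283 +0.96436 -0.22272]
  R  [-0.28300 +0.25542 +0.92448]
t = (-0.51000, +0.04801, +1.33559) m
tr R = 2.837272; θ = arccos((tr R − 1)/2) = 0.406182 rad = 23.272°
axis k = ((R−Rᵀ)₃₂, (R−Rᵀ)₁₃, (R−Rᵀ)₂₁) / (2 sinθ) = (+0.605084, +0.749669, +0.268084)
rvec = θ·k = (+0.245774, +0.304502, +0.108891)

rvec=(0.2458, 0.3045, 0.1089) tvec=(-0.5100, 0.0480, 1.3356)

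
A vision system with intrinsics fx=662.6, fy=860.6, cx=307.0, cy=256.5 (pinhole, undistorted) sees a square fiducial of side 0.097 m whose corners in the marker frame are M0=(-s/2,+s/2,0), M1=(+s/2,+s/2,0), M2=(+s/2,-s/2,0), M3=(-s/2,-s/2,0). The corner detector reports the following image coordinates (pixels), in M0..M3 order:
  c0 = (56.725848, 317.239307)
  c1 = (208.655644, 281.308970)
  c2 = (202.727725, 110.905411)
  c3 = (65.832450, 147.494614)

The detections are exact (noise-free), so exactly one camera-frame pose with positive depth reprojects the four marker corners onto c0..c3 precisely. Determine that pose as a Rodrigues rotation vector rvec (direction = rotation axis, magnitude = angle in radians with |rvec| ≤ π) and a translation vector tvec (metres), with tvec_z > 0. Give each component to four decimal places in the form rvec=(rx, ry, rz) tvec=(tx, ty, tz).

rvec=(-0.4637, 0.1545, -0.1496) tvec=(-0.1113, -0.0228, 0.4229)

Intrinsics K: fx=662.6, fy=860.6, cx=307.0, cy=256.5
Marker side s = 0.097 m; corners in marker frame (Z=0):
  M0 = (-0.0485, +0.0485, 0)
  M1 = (+0.0485, +0.0485, 0)
  M2 = (+0.0485, -0.0485, 0)
  M3 = (-0.0485, -0.0485, 0)
Detected image corners:
  c0 = (56.725848, 317.239307) px
  c1 = (208.655644, 281.308970) px
  c2 = (202.727725, 110.905411) px
  c3 = (65.832450, 147.494614) px
Planar DLT: solve 8×8 A·h = b for H (H[2,2]=1):
  H  [+1448.78375 -161.06048 +132.58348]
  H  [-431.70335 +1522.72562 +210.03520]
  H  [-0.26939 -1.07624 +1.00000]
B = K⁻¹H; ‖b₁‖=2.364814, ‖b₂‖=2.364814; λ = 2/(‖b₁‖+‖b₂‖) = 0.422866, sign → tz>0 ⇒ λ=+0.422866
r₁ = λ·B[:,0] = (+0.97738,-0.17817,-0.11392); r₂ = λ·B[:,1] = (+0.10808,+0.88385,-0.45511)
r₃ = r₁×r₂ = (+0.18177,+0.43250,+0.88312); SVD([r₁ r₂ r₃]) → R = UVᵀ:
  R  [+0.97738 +0.10808 +0.18177]
  R  [-0.17817 +0.88385 +0.43250]
  R  [-0.11392 -0.45511 +0.88312]
t = (-0.11131, -0.02283, +0.42287) m
tr R = 2.744356; θ = arccos((tr R − 1)/2) = 0.511159 rad = 29.287°
axis k = ((R−Rᵀ)₃₂, (R−Rᵀ)₁₃, (R−Rᵀ)₂₁) / (2 sinθ) = (-0.907228, +0.302225, -0.292572)
rvec = θ·k = (-0.463737, +0.154485, -0.149551)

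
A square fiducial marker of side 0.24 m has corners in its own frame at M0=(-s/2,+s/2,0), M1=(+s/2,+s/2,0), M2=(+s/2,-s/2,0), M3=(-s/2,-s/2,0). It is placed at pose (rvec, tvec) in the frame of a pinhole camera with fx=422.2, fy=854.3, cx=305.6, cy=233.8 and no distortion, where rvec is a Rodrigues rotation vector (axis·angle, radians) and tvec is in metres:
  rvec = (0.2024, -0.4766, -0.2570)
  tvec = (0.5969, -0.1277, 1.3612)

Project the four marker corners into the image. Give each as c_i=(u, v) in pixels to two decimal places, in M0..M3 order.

c0=(468.63, 247.08) c1=(517.33, 204.94) c2=(512.18, 63.06) c3=(460.78, 95.87)

Intrinsics K: fx=422.2, fy=854.3, cx=305.6, cy=233.8
Marker side s = 0.24 m; corners in marker frame (Z=0):
  M0 = (-0.1200, +0.1200, 0)
  M1 = (+0.1200, +0.1200, 0)
  M2 = (+0.1200, -0.1200, 0)
  M3 = (-0.1200, -0.1200, 0)
rvec = (0.2024, -0.4766, -0.2570), |rvec| = θ = 0.57807 rad = 33.121°
Rodrigues: sinθ=0.54641, 1−cosθ=0.16248; R = I + sinθ·[k]× + (1−cosθ)·[k]×²:
    [+0.85744 +0.19602 -0.47579]
    [-0.28983 +0.94797 -0.13176]
    [+0.42520 +0.25087 +0.86964]
t = (0.5969, -0.1277, 1.3612) m
M0: Pc = R·M0+t = (+0.51753, +0.02084, +1.34028); u = 422.2·(+0.51753)/1.34028 + 305.6 = 468.6264, v = 854.3·(+0.02084)/1.34028 + 233.8 = 247.0805
M1: Pc = R·M1+t = (+0.72332, -0.04872, +1.44233); u = 422.2·(+0.72332)/1.44233 + 305.6 = 517.3295, v = 854.3·(-0.04872)/1.44233 + 233.8 = 204.9409
M2: Pc = R·M2+t = (+0.67627, -0.27624, +1.38212); u = 422.2·(+0.67627)/1.38212 + 305.6 = 512.1821, v = 854.3·(-0.27624)/1.38212 + 233.8 = 63.0567
M3: Pc = R·M3+t = (+0.47048, -0.20668, +1.28007); u = 422.2·(+0.47048)/1.28007 + 305.6 = 460.7779, v = 854.3·(-0.20668)/1.28007 + 233.8 = 95.8672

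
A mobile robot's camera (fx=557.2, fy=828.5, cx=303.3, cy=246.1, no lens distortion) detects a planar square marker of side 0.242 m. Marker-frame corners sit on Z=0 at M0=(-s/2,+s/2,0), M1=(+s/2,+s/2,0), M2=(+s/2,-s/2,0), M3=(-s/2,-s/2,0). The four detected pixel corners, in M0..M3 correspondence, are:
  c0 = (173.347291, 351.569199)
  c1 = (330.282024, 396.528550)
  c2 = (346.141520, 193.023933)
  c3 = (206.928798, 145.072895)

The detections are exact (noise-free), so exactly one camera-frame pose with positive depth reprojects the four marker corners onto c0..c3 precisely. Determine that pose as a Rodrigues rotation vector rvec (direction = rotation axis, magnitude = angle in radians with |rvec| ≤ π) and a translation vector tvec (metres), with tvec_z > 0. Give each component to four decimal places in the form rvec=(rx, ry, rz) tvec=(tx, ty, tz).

rvec=(-0.4162, -0.1925, 0.1796) tvec=(-0.0591, 0.0217, 0.8922)

Intrinsics K: fx=557.2, fy=828.5, cx=303.3, cy=246.1
Marker side s = 0.242 m; corners in marker frame (Z=0):
  M0 = (-0.1210, +0.1210, 0)
  M1 = (+0.1210, +0.1210, 0)
  M2 = (+0.1210, -0.1210, 0)
  M3 = (-0.1210, -0.1210, 0)
Detected image corners:
  c0 = (173.347291, 351.569199) px
  c1 = (330.282024, 396.528550) px
  c2 = (346.141520, 193.023933) px
  c3 = (206.928798, 145.072895) px
Planar DLT: solve 8×8 A·h = b for H (H[2,2]=1):
  H  [+653.68417 -224.74025 +266.36103]
  H  [+237.41506 +720.21752 +266.22556]
  H  [+0.16609 -0.46683 +1.00000]
B = K⁻¹H; ‖b₁‖=1.120807, ‖b₂‖=1.120807; λ = 2/(‖b₁‖+‖b₂‖) = 0.892214, sign → tz>0 ⇒ λ=+0.892214
r₁ = λ·B[:,0] = (+0.96604,+0.21165,+0.14819); r₂ = λ·B[:,1] = (-0.13314,+0.89933,-0.41651)
r₃ = r₁×r₂ = (-0.22143,+0.38264,+0.89697); SVD([r₁ r₂ r₃]) → R = UVᵀ:
  R  [+0.96604 -0.13314 -0.22143]
  R  [+0.21165 +0.89933 +0.38264]
  R  [+0.14819 -0.41651 +0.89697]
t = (-0.05915, +0.02167, +0.89221) m
tr R = 2.762342; θ = arccos((tr R − 1)/2) = 0.492463 rad = 28.216°
axis k = ((R−Rᵀ)₃₂, (R−Rᵀ)₁₃, (R−Rᵀ)₂₁) / (2 sinθ) = (-0.845133, -0.390885, +0.364635)
rvec = θ·k = (-0.416197, -0.192496, +0.179570)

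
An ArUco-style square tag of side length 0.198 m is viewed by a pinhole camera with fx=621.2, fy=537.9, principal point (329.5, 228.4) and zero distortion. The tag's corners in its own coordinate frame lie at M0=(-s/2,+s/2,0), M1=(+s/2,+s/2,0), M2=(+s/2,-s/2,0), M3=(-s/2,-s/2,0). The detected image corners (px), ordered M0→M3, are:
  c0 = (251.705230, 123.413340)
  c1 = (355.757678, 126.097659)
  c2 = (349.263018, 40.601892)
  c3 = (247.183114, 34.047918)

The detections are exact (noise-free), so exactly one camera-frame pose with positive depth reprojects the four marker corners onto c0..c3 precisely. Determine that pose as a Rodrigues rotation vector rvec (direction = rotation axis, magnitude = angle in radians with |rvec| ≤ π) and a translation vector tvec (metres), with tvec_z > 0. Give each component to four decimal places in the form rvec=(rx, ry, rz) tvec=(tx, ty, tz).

rvec=(-0.1343, -0.2684, -0.0409) tvec=(-0.0513, -0.3199, 1.1645)

Intrinsics K: fx=621.2, fy=537.9, cx=329.5, cy=228.4
Marker side s = 0.198 m; corners in marker frame (Z=0):
  M0 = (-0.0990, +0.0990, 0)
  M1 = (+0.0990, +0.0990, 0)
  M2 = (+0.0990, -0.0990, 0)
  M3 = (-0.0990, -0.0990, 0)
Detected image corners:
  c0 = (251.705230, 123.413340) px
  c1 = (355.757678, 126.097659) px
  c2 = (349.263018, 40.601892) px
  c3 = (247.183114, 34.047918) px
Planar DLT: solve 8×8 A·h = b for H (H[2,2]=1):
  H  [+589.49306 -4.84743 +302.11734]
  H  [+42.01595 +432.52043 +80.62127]
  H  [+0.22929 -0.10891 +1.00000]
B = K⁻¹H; ‖b₁‖=0.858739, ‖b₂‖=0.858739; λ = 2/(‖b₁‖+‖b₂‖) = 1.164498, sign → tz>0 ⇒ λ=+1.164498
r₁ = λ·B[:,0] = (+0.96343,-0.02241,+0.26701); r₂ = λ·B[:,1] = (+0.05819,+0.99022,-0.12683)
r₃ = r₁×r₂ = (-0.26155,+0.13773,+0.95531); SVD([r₁ r₂ r₃]) → R = UVᵀ:
  R  [+0.96343 +0.05819 -0.26155]
  R  [-0.02241 +0.99022 +0.13773]
  R  [+0.26701 -0.12683 +0.95531]
t = (-0.05133, -0.31993, +1.16450) m
tr R = 2.908963; θ = arccos((tr R − 1)/2) = 0.302880 rad = 17.354°
axis k = ((R−Rᵀ)₃₂, (R−Rᵀ)₁₃, (R−Rᵀ)₂₁) / (2 sinθ) = (-0.443489, -0.886037, -0.135114)
rvec = θ·k = (-0.134324, -0.268362, -0.040923)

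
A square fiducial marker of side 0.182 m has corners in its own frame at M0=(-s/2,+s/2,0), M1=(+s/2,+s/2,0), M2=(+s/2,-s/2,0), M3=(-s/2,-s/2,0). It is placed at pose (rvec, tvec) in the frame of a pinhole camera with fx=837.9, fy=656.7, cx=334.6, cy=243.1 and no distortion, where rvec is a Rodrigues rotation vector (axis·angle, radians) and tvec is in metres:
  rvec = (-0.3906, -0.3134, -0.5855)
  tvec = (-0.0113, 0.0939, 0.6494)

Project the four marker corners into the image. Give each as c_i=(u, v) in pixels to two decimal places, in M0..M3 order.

c0=(292.33, 472.92) c1=(479.22, 362.92) c2=(343.04, 225.96) c3=(155.08, 312.29)

Intrinsics K: fx=837.9, fy=656.7, cx=334.6, cy=243.1
Marker side s = 0.182 m; corners in marker frame (Z=0):
  M0 = (-0.0910, +0.0910, 0)
  M1 = (+0.0910, +0.0910, 0)
  M2 = (+0.0910, -0.0910, 0)
  M3 = (-0.0910, -0.0910, 0)
rvec = (-0.3906, -0.3134, -0.5855), |rvec| = θ = 0.77045 rad = 44.144°
Rodrigues: sinθ=0.69646, 1−cosθ=0.28240; R = I + sinθ·[k]× + (1−cosθ)·[k]×²:
    [+0.79018 +0.58751 -0.17450]
    [-0.47103 +0.76432 +0.44039]
    [+0.39210 -0.26579 +0.88069]
t = (-0.0113, 0.0939, 0.6494) m
M0: Pc = R·M0+t = (-0.02974, +0.20632, +0.58953); u = 837.9·(-0.02974)/0.58953 + 334.6 = 292.3262, v = 656.7·(+0.20632)/0.58953 + 243.1 = 472.9240
M1: Pc = R·M1+t = (+0.11407, +0.12059, +0.66089); u = 837.9·(+0.11407)/0.66089 + 334.6 = 479.2205, v = 656.7·(+0.12059)/0.66089 + 243.1 = 362.9242
M2: Pc = R·M2+t = (+0.00714, -0.01852, +0.70927); u = 837.9·(+0.00714)/0.70927 + 334.6 = 343.0385, v = 656.7·(-0.01852)/0.70927 + 243.1 = 225.9552
M3: Pc = R·M3+t = (-0.13667, +0.06721, +0.63791); u = 837.9·(-0.13667)/0.63791 + 334.6 = 155.0820, v = 656.7·(+0.06721)/0.63791 + 243.1 = 312.2907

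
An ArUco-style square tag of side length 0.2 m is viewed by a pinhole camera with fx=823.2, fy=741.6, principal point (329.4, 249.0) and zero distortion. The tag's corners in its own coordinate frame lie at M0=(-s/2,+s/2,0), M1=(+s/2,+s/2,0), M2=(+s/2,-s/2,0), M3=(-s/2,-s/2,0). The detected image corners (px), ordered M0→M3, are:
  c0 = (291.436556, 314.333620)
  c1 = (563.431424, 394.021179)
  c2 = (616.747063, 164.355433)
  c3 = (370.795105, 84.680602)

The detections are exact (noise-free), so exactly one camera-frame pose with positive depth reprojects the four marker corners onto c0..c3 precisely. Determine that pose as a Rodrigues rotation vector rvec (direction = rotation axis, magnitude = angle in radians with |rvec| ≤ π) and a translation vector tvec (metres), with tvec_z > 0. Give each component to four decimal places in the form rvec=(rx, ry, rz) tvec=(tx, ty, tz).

rvec=(-0.2601, -0.1383, 0.3082) tvec=(0.0969, -0.0114, 0.5918)

Intrinsics K: fx=823.2, fy=741.6, cx=329.4, cy=249.0
Marker side s = 0.2 m; corners in marker frame (Z=0):
  M0 = (-0.1000, +0.1000, 0)
  M1 = (+0.1000, +0.1000, 0)
  M2 = (+0.1000, -0.1000, 0)
  M3 = (-0.1000, -0.1000, 0)
Detected image corners:
  c0 = (291.436556, 314.333620) px
  c1 = (563.431424, 394.021179) px
  c2 = (616.747063, 164.355433) px
  c3 = (370.795105, 84.680602) px
Planar DLT: solve 8×8 A·h = b for H (H[2,2]=1):
  H  [+1365.53760 -543.36704 +464.20563]
  H  [+436.69027 +1037.75793 +234.68174]
  H  [+0.15996 -0.46184 +1.00000]
B = K⁻¹H; ‖b₁‖=1.689787, ‖b₂‖=1.689787; λ = 2/(‖b₁‖+‖b₂‖) = 0.591791, sign → tz>0 ⇒ λ=+0.591791
r₁ = λ·B[:,0] = (+0.94379,+0.31669,+0.09466); r₂ = λ·B[:,1] = (-0.28126,+0.91989,-0.27331)
r₃ = r₁×r₂ = (-0.17363,+0.23132,+0.95726); SVD([r₁ r₂ r₃]) → R = UVᵀ:
  R  [+0.94379 -0.28126 -0.17363]
  R  [+0.31669 +0.91989 +0.23132]
  R  [+0.09466 -0.27331 +0.95726]
t = (+0.09691, -0.01143, +0.59179) m
tr R = 2.820939; θ = arccos((tr R − 1)/2) = 0.426379 rad = 24.430°
axis k = ((R−Rᵀ)₃₂, (R−Rᵀ)₁₃, (R−Rᵀ)₂₁) / (2 sinθ) = (-0.610086, -0.324361, +0.722900)
rvec = θ·k = (-0.260128, -0.138300, +0.308229)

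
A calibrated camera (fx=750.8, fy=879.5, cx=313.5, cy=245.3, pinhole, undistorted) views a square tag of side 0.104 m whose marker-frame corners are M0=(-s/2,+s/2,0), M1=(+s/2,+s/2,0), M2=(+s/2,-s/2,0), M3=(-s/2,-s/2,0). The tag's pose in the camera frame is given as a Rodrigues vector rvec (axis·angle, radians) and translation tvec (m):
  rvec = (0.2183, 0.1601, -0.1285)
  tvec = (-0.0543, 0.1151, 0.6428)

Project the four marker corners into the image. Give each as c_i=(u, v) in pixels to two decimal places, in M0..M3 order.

c0=(202.73, 472.52) c1=(318.27, 463.31) c2=(300.40, 328.67) c3=(181.51, 341.93)

Intrinsics K: fx=750.8, fy=879.5, cx=313.5, cy=245.3
Marker side s = 0.104 m; corners in marker frame (Z=0):
  M0 = (-0.0520, +0.0520, 0)
  M1 = (+0.0520, +0.0520, 0)
  M2 = (+0.0520, -0.0520, 0)
  M3 = (-0.0520, -0.0520, 0)
rvec = (0.2183, 0.1601, -0.1285), |rvec| = θ = 0.29967 rad = 17.170°
Rodrigues: sinθ=0.29520, 1−cosθ=0.04456; R = I + sinθ·[k]× + (1−cosθ)·[k]×²:
    [+0.97909 +0.14393 +0.14379]
    [-0.10924 +0.96816 -0.22526]
    [-0.17164 +0.20484 +0.96363]
t = (-0.0543, 0.1151, 0.6428) m
M0: Pc = R·M0+t = (-0.09773, +0.17112, +0.66238); u = 750.8·(-0.09773)/0.66238 + 313.5 = 202.7258, v = 879.5·(+0.17112)/0.66238 + 245.3 = 472.5183
M1: Pc = R·M1+t = (+0.00410, +0.15976, +0.64453); u = 750.8·(+0.00410)/0.64453 + 313.5 = 318.2723, v = 879.5·(+0.15976)/0.64453 + 245.3 = 463.3082
M2: Pc = R·M2+t = (-0.01087, +0.05908, +0.62322); u = 750.8·(-0.01087)/0.62322 + 313.5 = 300.4025, v = 879.5·(+0.05908)/0.62322 + 245.3 = 328.6678
M3: Pc = R·M3+t = (-0.11270, +0.07044, +0.64107); u = 750.8·(-0.11270)/0.64107 + 313.5 = 181.5140, v = 879.5·(+0.07044)/0.64107 + 245.3 = 341.9330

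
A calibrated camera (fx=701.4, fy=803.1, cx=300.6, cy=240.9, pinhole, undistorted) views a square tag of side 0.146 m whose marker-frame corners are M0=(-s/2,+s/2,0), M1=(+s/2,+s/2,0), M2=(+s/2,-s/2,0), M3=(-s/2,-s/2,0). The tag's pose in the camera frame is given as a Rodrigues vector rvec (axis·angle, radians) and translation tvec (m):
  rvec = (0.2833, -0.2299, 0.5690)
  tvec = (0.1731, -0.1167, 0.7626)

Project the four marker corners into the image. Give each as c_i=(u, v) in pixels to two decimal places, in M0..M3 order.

c0=(367.96, 140.98) c1=(469.40, 219.03) c2=(550.07, 95.42) c3=(449.27, 7.03)

Intrinsics K: fx=701.4, fy=803.1, cx=300.6, cy=240.9
Marker side s = 0.146 m; corners in marker frame (Z=0):
  M0 = (-0.0730, +0.0730, 0)
  M1 = (+0.0730, +0.0730, 0)
  M2 = (+0.0730, -0.0730, 0)
  M3 = (-0.0730, -0.0730, 0)
rvec = (0.2833, -0.2299, 0.5690), |rvec| = θ = 0.67592 rad = 38.728°
Rodrigues: sinθ=0.62562, 1−cosθ=0.21987; R = I + sinθ·[k]× + (1−cosθ)·[k]×²:
    [+0.81875 -0.55800 -0.13521]
    [+0.49531 +0.80556 -0.32517]
    [+0.29037 +0.19926 +0.93594]
t = (0.1731, -0.1167, 0.7626) m
M0: Pc = R·M0+t = (+0.07260, -0.09405, +0.75595); u = 701.4·(+0.07260)/0.75595 + 300.6 = 367.9586, v = 803.1·(-0.09405)/0.75595 + 240.9 = 140.9825
M1: Pc = R·M1+t = (+0.19214, -0.02174, +0.79834); u = 701.4·(+0.19214)/0.79834 + 300.6 = 469.4043, v = 803.1·(-0.02174)/0.79834 + 240.9 = 219.0342
M2: Pc = R·M2+t = (+0.27360, -0.13935, +0.76925); u = 701.4·(+0.27360)/0.76925 + 300.6 = 550.0700, v = 803.1·(-0.13935)/0.76925 + 240.9 = 95.4195
M3: Pc = R·M3+t = (+0.15406, -0.21166, +0.72686); u = 701.4·(+0.15406)/0.72686 + 300.6 = 449.2688, v = 803.1·(-0.21166)/0.72686 + 240.9 = 7.0341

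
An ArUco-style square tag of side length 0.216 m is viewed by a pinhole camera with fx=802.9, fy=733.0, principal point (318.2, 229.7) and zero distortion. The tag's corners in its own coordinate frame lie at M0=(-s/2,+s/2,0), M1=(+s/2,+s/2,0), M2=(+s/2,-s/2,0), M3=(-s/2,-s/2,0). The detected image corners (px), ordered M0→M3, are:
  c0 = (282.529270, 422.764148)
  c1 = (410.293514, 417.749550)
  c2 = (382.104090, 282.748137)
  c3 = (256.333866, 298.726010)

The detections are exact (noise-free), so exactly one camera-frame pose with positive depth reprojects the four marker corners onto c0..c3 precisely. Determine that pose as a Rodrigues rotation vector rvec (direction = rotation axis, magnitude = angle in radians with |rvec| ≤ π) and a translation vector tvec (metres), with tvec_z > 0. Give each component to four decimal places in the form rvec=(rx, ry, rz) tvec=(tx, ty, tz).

Intrinsics K: fx=802.9, fy=733.0, cx=318.2, cy=229.7
Marker side s = 0.216 m; corners in marker frame (Z=0):
  M0 = (-0.1080, +0.1080, 0)
  M1 = (+0.1080, +0.1080, 0)
  M2 = (+0.1080, -0.1080, 0)
  M3 = (-0.1080, -0.1080, 0)
Detected image corners:
  c0 = (282.529270, 422.764148) px
  c1 = (410.293514, 417.749550) px
  c2 = (382.104090, 282.748137) px
  c3 = (256.333866, 298.726010) px
Planar DLT: solve 8×8 A·h = b for H (H[2,2]=1):
  H  [+456.76593 +129.37195 +330.15496]
  H  [-187.55651 +602.48356 +355.79582]
  H  [-0.39098 +0.01105 +1.00000]
B = K⁻¹H; ‖b₁‖=0.833429, ‖b₂‖=0.833429; λ = 2/(‖b₁‖+‖b₂‖) = 1.199862, sign → tz>0 ⇒ λ=+1.199862
r₁ = λ·B[:,0] = (+0.86852,-0.16001,-0.46912); r₂ = λ·B[:,1] = (+0.18808,+0.98206,+0.01325)
r₃ = r₁×r₂ = (+0.45859,-0.09974,+0.88303); SVD([r₁ r₂ r₃]) → R = UVᵀ:
  R  [+0.86852 +0.18808 +0.45859]
  R  [-0.16001 +0.98206 -0.09974]
  R  [-0.46912 +0.01325 +0.88303]
t = (+0.01787, +0.20641, +1.19986) m
tr R = 2.733612; θ = arccos((tr R − 1)/2) = 0.522035 rad = 29.910°
axis k = ((R−Rᵀ)₃₂, (R−Rᵀ)₁₃, (R−Rᵀ)₂₁) / (2 sinθ) = (+0.113304, +0.930235, -0.349033)
rvec = θ·k = (+0.059149, +0.485616, -0.182208)

rvec=(0.0591, 0.4856, -0.1822) tvec=(0.0179, 0.2064, 1.1999)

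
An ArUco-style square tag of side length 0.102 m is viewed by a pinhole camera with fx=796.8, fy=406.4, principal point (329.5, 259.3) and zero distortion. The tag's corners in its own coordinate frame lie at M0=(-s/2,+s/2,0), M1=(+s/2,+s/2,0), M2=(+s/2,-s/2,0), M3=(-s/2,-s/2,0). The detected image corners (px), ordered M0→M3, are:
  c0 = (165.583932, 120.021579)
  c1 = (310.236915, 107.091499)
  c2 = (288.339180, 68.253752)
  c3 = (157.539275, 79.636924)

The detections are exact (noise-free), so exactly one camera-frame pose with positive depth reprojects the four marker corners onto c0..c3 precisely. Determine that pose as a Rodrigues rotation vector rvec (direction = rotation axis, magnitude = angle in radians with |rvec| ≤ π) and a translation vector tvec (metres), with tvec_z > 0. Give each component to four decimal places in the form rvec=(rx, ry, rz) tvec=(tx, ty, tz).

rvec=(-0.6224, 0.0153, -0.1983) tvec=(-0.0727, -0.2392, 0.5837)

Intrinsics K: fx=796.8, fy=406.4, cx=329.5, cy=259.3
Marker side s = 0.102 m; corners in marker frame (Z=0):
  M0 = (-0.0510, +0.0510, 0)
  M1 = (+0.0510, +0.0510, 0)
  M2 = (+0.0510, -0.0510, 0)
  M3 = (-0.0510, -0.0510, 0)
Detected image corners:
  c0 = (165.583932, 120.021579) px
  c1 = (310.236915, 107.091499) px
  c2 = (288.339180, 68.253752) px
  c3 = (157.539275, 79.636924) px
Planar DLT: solve 8×8 A·h = b for H (H[2,2]=1):
  H  [+1364.70439 -82.12534 +230.31780]
  H  [-111.51942 +295.07442 +92.72228]
  H  [+0.07764 -0.99456 +1.00000]
B = K⁻¹H; ‖b₁‖=1.713322, ‖b₂‖=1.713322; λ = 2/(‖b₁‖+‖b₂‖) = 0.583662, sign → tz>0 ⇒ λ=+0.583662
r₁ = λ·B[:,0] = (+0.98092,-0.18907,+0.04531); r₂ = λ·B[:,1] = (+0.17989,+0.79415,-0.58048)
r₃ = r₁×r₂ = (+0.07377,+0.57756,+0.81301); SVD([r₁ r₂ r₃]) → R = UVᵀ:
  R  [+0.98092 +0.17989 +0.07377]
  R  [-0.18907 +0.79415 +0.57756]
  R  [+0.04531 -0.58048 +0.81301]
t = (-0.07265, -0.23923, +0.58366) m
tr R = 2.588078; θ = arccos((tr R − 1)/2) = 0.653371 rad = 37.435°
axis k = ((R−Rᵀ)₃₂, (R−Rᵀ)₁₃, (R−Rᵀ)₂₁) / (2 sinθ) = (-0.952547, +0.023405, -0.303490)
rvec = θ·k = (-0.622367, +0.015292, -0.198292)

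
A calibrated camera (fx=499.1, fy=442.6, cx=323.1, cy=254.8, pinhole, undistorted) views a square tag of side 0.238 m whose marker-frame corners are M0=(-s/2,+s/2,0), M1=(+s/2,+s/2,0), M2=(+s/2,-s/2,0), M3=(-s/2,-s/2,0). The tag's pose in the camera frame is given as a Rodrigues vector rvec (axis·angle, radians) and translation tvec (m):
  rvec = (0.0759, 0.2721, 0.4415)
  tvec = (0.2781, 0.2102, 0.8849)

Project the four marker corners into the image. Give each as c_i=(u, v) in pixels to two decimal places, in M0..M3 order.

Intrinsics K: fx=499.1, fy=442.6, cx=323.1, cy=254.8
Marker side s = 0.238 m; corners in marker frame (Z=0):
  M0 = (-0.1190, +0.1190, 0)
  M1 = (+0.1190, +0.1190, 0)
  M2 = (+0.1190, -0.1190, 0)
  M3 = (-0.1190, -0.1190, 0)
rvec = (0.0759, 0.2721, 0.4415), |rvec| = θ = 0.52414 rad = 30.031°
Rodrigues: sinθ=0.50047, 1−cosθ=0.13424; R = I + sinθ·[k]× + (1−cosθ)·[k]×²:
    [+0.86857 -0.41147 +0.27619]
    [+0.43165 +0.90193 -0.01377]
    [-0.24344 +0.13118 +0.96101]
t = (0.2781, 0.2102, 0.8849) m
M0: Pc = R·M0+t = (+0.12578, +0.26616, +0.92948); u = 499.1·(+0.12578)/0.92948 + 323.1 = 390.6373, v = 442.6·(+0.26616)/0.92948 + 254.8 = 381.5420
M1: Pc = R·M1+t = (+0.33250, +0.36890, +0.87154); u = 499.1·(+0.33250)/0.87154 + 323.1 = 513.5079, v = 442.6·(+0.36890)/0.87154 + 254.8 = 442.1392
M2: Pc = R·M2+t = (+0.43042, +0.15424, +0.84032); u = 499.1·(+0.43042)/0.84032 + 323.1 = 578.7463, v = 442.6·(+0.15424)/0.84032 + 254.8 = 336.0369
M3: Pc = R·M3+t = (+0.22370, +0.05150, +0.89826); u = 499.1·(+0.22370)/0.89826 + 323.1 = 447.3973, v = 442.6·(+0.05150)/0.89826 + 254.8 = 280.1772

c0=(390.64, 381.54) c1=(513.51, 442.14) c2=(578.75, 336.04) c3=(447.40, 280.18)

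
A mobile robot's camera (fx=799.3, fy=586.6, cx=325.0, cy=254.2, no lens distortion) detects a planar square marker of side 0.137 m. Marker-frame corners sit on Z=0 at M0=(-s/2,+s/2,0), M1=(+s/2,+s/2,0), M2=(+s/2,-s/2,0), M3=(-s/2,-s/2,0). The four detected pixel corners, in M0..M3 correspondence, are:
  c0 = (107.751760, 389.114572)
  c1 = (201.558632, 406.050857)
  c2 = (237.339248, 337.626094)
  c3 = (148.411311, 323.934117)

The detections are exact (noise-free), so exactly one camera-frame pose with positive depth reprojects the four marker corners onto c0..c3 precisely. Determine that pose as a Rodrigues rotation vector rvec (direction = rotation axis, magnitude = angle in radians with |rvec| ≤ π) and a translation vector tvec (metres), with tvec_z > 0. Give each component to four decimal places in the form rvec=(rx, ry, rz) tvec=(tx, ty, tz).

Intrinsics K: fx=799.3, fy=586.6, cx=325.0, cy=254.2
Marker side s = 0.137 m; corners in marker frame (Z=0):
  M0 = (-0.0685, +0.0685, 0)
  M1 = (+0.0685, +0.0685, 0)
  M2 = (+0.0685, -0.0685, 0)
  M3 = (-0.0685, -0.0685, 0)
Detected image corners:
  c0 = (107.751760, 389.114572) px
  c1 = (201.558632, 406.050857) px
  c2 = (237.339248, 337.626094) px
  c3 = (148.411311, 323.934117) px
Planar DLT: solve 8×8 A·h = b for H (H[2,2]=1):
  H  [+624.27594 -364.58910 +173.65084]
  H  [+23.27413 +308.60819 +362.93115]
  H  [-0.24194 -0.49098 +1.00000]
B = K⁻¹H; ‖b₁‖=0.923454, ‖b₂‖=0.923454; λ = 2/(‖b₁‖+‖b₂‖) = 1.082890, sign → tz>0 ⇒ λ=+1.082890
r₁ = λ·B[:,0] = (+0.95230,+0.15650,-0.26199); r₂ = λ·B[:,1] = (-0.27776,+0.80010,-0.53168)
r₃ = r₁×r₂ = (+0.12642,+0.57909,+0.80541); SVD([r₁ r₂ r₃]) → R = UVᵀ:
  R  [+0.95230 -0.27776 +0.12642]
  R  [+0.15650 +0.80010 +0.57909]
  R  [-0.26199 -0.53168 +0.80541]
t = (-0.20505, +0.20072, +1.08289) m
tr R = 2.557806; θ = arccos((tr R − 1)/2) = 0.677881 rad = 38.840°
axis k = ((R−Rᵀ)₃₂, (R−Rᵀ)₁₃, (R−Rᵀ)₂₁) / (2 sinθ) = (-0.885573, +0.309664, +0.346220)
rvec = θ·k = (-0.600313, +0.209916, +0.234696)

rvec=(-0.6003, 0.2099, 0.2347) tvec=(-0.2050, 0.2007, 1.0829)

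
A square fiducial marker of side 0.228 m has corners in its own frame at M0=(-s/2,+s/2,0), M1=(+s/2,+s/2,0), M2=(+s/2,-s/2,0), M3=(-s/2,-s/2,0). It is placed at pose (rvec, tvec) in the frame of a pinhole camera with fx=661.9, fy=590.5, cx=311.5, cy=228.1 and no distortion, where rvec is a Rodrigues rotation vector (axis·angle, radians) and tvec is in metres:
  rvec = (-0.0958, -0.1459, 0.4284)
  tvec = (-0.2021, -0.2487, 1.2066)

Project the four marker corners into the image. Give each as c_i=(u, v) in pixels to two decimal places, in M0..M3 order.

Intrinsics K: fx=661.9, fy=590.5, cx=311.5, cy=228.1
Marker side s = 0.228 m; corners in marker frame (Z=0):
  M0 = (-0.1140, +0.1140, 0)
  M1 = (+0.1140, +0.1140, 0)
  M2 = (+0.1140, -0.1140, 0)
  M3 = (-0.1140, -0.1140, 0)
rvec = (-0.0958, -0.1459, 0.4284), |rvec| = θ = 0.46259 rad = 26.505°
Rodrigues: sinθ=0.44627, 1−cosθ=0.10510; R = I + sinθ·[k]× + (1−cosθ)·[k]×²:
    [+0.89941 -0.40642 -0.16091]
    [+0.42015 +0.90535 +0.06172]
    [+0.12059 -0.12312 +0.98504]
t = (-0.2021, -0.2487, 1.2066) m
M0: Pc = R·M0+t = (-0.35096, -0.19339, +1.17882); u = 661.9·(-0.35096)/1.17882 + 311.5 = 114.4353, v = 590.5·(-0.19339)/1.17882 + 228.1 = 131.2276
M1: Pc = R·M1+t = (-0.14590, -0.09759, +1.20631); u = 661.9·(-0.14590)/1.20631 + 311.5 = 231.4454, v = 590.5·(-0.09759)/1.20631 + 228.1 = 180.3275
M2: Pc = R·M2+t = (-0.05324, -0.30401, +1.23438); u = 661.9·(-0.05324)/1.23438 + 311.5 = 282.9539, v = 590.5·(-0.30401)/1.23438 + 228.1 = 82.6671
M3: Pc = R·M3+t = (-0.25830, -0.39981, +1.20689); u = 661.9·(-0.25830)/1.20689 + 311.5 = 169.8388, v = 590.5·(-0.39981)/1.20689 + 228.1 = 32.4843

c0=(114.44, 131.23) c1=(231.45, 180.33) c2=(282.95, 82.67) c3=(169.84, 32.48)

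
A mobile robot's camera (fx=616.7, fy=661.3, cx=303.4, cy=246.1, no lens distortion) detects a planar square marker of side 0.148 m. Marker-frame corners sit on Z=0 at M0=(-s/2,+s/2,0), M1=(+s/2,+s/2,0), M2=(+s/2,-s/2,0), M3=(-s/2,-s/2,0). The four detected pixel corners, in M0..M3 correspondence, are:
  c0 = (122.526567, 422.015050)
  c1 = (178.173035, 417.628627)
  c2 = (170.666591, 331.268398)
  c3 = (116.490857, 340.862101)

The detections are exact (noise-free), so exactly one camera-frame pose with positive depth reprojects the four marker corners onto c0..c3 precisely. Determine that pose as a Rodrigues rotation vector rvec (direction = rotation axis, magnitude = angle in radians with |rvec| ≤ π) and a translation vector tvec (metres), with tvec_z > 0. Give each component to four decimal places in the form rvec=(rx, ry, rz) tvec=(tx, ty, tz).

Intrinsics K: fx=616.7, fy=661.3, cx=303.4, cy=246.1
Marker side s = 0.148 m; corners in marker frame (Z=0):
  M0 = (-0.0740, +0.0740, 0)
  M1 = (+0.0740, +0.0740, 0)
  M2 = (+0.0740, -0.0740, 0)
  M3 = (-0.0740, -0.0740, 0)
Detected image corners:
  c0 = (122.526567, 422.015050) px
  c1 = (178.173035, 417.628627) px
  c2 = (170.666591, 331.268398) px
  c3 = (116.490857, 340.862101) px
Planar DLT: solve 8×8 A·h = b for H (H[2,2]=1):
  H  [+307.66926 +26.80176 +146.05707]
  H  [-210.19534 +517.03948 +377.65872]
  H  [-0.43075 -0.12786 +1.00000]
B = K⁻¹H; ‖b₁‖=0.845944, ‖b₂‖=0.845944; λ = 2/(‖b₁‖+‖b₂‖) = 1.182111, sign → tz>0 ⇒ λ=+1.182111
r₁ = λ·B[:,0] = (+0.84026,-0.18624,-0.50919); r₂ = λ·B[:,1] = (+0.12573,+0.98048,-0.15114)
r₃ = r₁×r₂ = (+0.52740,+0.06298,+0.84728); SVD([r₁ r₂ r₃]) → R = UVᵀ:
  R  [+0.84026 +0.12573 +0.52740]
  R  [-0.18624 +0.98048 +0.06298]
  R  [-0.50919 -0.15114 +0.84728]
t = (-0.30160, +0.23517, +1.18211) m
tr R = 2.668021; θ = arccos((tr R − 1)/2) = 0.584460 rad = 33.487°
axis k = ((R−Rᵀ)₃₂, (R−Rᵀ)₁₃, (R−Rᵀ)₂₁) / (2 sinθ) = (-0.194035, +0.939374, -0.282714)
rvec = θ·k = (-0.113405, +0.549026, -0.165235)

rvec=(-0.1134, 0.5490, -0.1652) tvec=(-0.3016, 0.2352, 1.1821)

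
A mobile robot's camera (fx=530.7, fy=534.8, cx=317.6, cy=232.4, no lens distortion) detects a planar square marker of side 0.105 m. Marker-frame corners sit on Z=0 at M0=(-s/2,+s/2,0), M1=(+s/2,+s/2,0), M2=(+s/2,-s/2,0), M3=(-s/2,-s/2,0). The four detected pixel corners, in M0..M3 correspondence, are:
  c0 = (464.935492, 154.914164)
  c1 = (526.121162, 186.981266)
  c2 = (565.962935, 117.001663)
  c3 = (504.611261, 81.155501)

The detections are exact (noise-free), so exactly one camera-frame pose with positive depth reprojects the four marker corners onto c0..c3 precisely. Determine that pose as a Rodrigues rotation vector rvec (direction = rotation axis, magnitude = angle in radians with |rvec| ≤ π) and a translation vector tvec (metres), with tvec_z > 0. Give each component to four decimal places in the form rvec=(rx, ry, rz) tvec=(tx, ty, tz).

rvec=(0.2514, -0.2251, 0.4316) tvec=(0.2665, -0.1289, 0.7139)

Intrinsics K: fx=530.7, fy=534.8, cx=317.6, cy=232.4
Marker side s = 0.105 m; corners in marker frame (Z=0):
  M0 = (-0.0525, +0.0525, 0)
  M1 = (+0.0525, +0.0525, 0)
  M2 = (+0.0525, -0.0525, 0)
  M3 = (-0.0525, -0.0525, 0)
Detected image corners:
  c0 = (464.935492, 154.914164) px
  c1 = (526.121162, 186.981266) px
  c2 = (565.962935, 117.001663) px
  c3 = (504.611261, 81.155501) px
Planar DLT: solve 8×8 A·h = b for H (H[2,2]=1):
  H  [+776.23266 -240.30176 +515.72894]
  H  [+373.62996 +720.36090 +135.85294]
  H  [+0.37394 +0.26846 +1.00000]
B = K⁻¹H; ‖b₁‖=1.400741, ‖b₂‖=1.400741; λ = 2/(‖b₁‖+‖b₂‖) = 0.713908, sign → tz>0 ⇒ λ=+0.713908
r₁ = λ·B[:,0] = (+0.88444,+0.38275,+0.26696); r₂ = λ·B[:,1] = (-0.43796,+0.87833,+0.19166)
r₃ = r₁×r₂ = (-0.16112,-0.28643,+0.94446); SVD([r₁ r₂ r₃]) → R = UVᵀ:
  R  [+0.88444 -0.43796 -0.16112]
  R  [+0.38275 +0.87833 -0.28643]
  R  [+0.26696 +0.19166 +0.94446]
t = (+0.26653, -0.12888, +0.71391) m
tr R = 2.707224; θ = arccos((tr R − 1)/2) = 0.547916 rad = 31.393°
axis k = ((R−Rᵀ)₃₂, (R−Rᵀ)₁₃, (R−Rᵀ)₂₁) / (2 sinθ) = (+0.458897, -0.410898, +0.787767)
rvec = θ·k = (+0.251437, -0.225137, +0.431630)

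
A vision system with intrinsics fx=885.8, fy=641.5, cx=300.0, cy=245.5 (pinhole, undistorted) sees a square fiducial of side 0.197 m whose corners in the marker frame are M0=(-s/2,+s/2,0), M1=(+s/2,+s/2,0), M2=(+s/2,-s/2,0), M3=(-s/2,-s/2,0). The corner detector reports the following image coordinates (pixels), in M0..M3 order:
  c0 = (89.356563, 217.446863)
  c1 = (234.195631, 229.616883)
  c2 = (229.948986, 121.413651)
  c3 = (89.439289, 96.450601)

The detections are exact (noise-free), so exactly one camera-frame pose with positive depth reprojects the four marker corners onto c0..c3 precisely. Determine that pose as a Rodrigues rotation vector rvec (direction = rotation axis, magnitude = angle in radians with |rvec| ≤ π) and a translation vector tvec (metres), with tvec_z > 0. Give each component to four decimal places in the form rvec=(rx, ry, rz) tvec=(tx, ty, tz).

rvec=(-0.1813, -0.6907, 0.0210) tvec=(-0.1625, -0.1322, 1.0650)

Intrinsics K: fx=885.8, fy=641.5, cx=300.0, cy=245.5
Marker side s = 0.197 m; corners in marker frame (Z=0):
  M0 = (-0.0985, +0.0985, 0)
  M1 = (+0.0985, +0.0985, 0)
  M2 = (+0.0985, -0.0985, 0)
  M3 = (-0.0985, -0.0985, 0)
Detected image corners:
  c0 = (89.356563, 217.446863) px
  c1 = (234.195631, 229.616883) px
  c2 = (229.948986, 121.413651) px
  c3 = (89.439289, 96.450601) px
Planar DLT: solve 8×8 A·h = b for H (H[2,2]=1):
  H  [+819.37824 -14.93920 +164.88541]
  H  [+193.34531 +552.78434 +165.85605]
  H  [+0.59302 -0.16269 +1.00000]
B = K⁻¹H; ‖b₁‖=0.938957, ‖b₂‖=0.938957; λ = 2/(‖b₁‖+‖b₂‖) = 1.065011, sign → tz>0 ⇒ λ=+1.065011
r₁ = λ·B[:,0] = (+0.77125,+0.07929,+0.63157); r₂ = λ·B[:,1] = (+0.04072,+0.98403,-0.17326)
r₃ = r₁×r₂ = (-0.63523,+0.15935,+0.75571); SVD([r₁ r₂ r₃]) → R = UVᵀ:
  R  [+0.77125 +0.04072 -0.63523]
  R  [+0.07929 +0.98403 +0.15935]
  R  [+0.63157 -0.17326 +0.75571]
t = (-0.16245, -0.13222, +1.06501) m
tr R = 2.510996; θ = arccos((tr R − 1)/2) = 0.714382 rad = 40.931°
axis k = ((R−Rᵀ)₃₂, (R−Rᵀ)₁₃, (R−Rᵀ)₂₁) / (2 sinθ) = (-0.253841, -0.966798, +0.029437)
rvec = θ·k = (-0.181340, -0.690663, +0.021029)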